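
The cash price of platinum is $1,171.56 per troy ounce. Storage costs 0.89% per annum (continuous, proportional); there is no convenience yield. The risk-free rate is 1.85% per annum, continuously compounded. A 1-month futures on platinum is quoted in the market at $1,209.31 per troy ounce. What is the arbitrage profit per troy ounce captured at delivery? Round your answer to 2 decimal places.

$35.07 per troy ounce

Fair futures: F* = S·e^(carry·T), with carry = (r + u) = 0.0185 + 0.0089 = 0.0274
F* = 1171.56 · e^(0.0274 × 1/12) = 1171.56 · e^0.00228333 = 1171.56 × 1.00228594 = $1174.2381
Market $1209.31 > fair $1174.2381: forward overpriced → cash-and-carry (buy spot, short the forward).
At maturity, profit = |F_mkt − F*| = |1209.31 − 1174.2381| = $35.07 per troy ounce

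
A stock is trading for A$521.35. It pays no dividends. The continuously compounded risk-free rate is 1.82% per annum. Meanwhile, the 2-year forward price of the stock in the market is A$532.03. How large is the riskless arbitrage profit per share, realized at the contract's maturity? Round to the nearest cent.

A$8.65 per share

Fair forward: F* = S·e^(carry·T), with carry = r = 0.0182
F* = 521.35 · e^(0.0182 × 2) = 521.35 · e^0.036400 = 521.35 × 1.037071 = A$540.6770
Market A$532.03 < fair A$540.6770: forward underpriced → reverse cash-and-carry (short spot, go long the forward).
At maturity, profit = |F_mkt − F*| = |532.03 − 540.6770| = A$8.65 per share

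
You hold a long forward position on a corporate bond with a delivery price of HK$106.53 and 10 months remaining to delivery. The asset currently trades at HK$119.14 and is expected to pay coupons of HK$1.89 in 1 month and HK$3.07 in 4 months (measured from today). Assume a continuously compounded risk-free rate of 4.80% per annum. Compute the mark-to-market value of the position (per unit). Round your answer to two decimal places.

PV(remaining coupons) I = 1.89·e^(−0.0480·1/12) + 3.07·e^(−0.0480·4/12) = 4.9037
Current forward F = (S − I)·e^(rT) = (119.14 − 4.9037)·e^(0.0480·10/12) = 114.2363 × 1.040811 = 118.8984
Value (long) = (F − K)·e^(−rT) = (118.8984 − 106.53) × 0.960789 = 11.8834
Value = HK$11.88

HK$11.88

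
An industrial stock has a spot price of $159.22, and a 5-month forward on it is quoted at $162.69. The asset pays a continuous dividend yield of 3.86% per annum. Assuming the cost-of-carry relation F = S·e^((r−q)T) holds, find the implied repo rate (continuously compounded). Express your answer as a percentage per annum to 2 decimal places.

From F = S·e^((r−q)T): (r − q) = ln(F/S)/T
ln(162.69/159.22) = ln(1.021794) = 0.021560
(r − q) = 0.021560 / (5/12) = 0.051744
r = ln(F/S)/T + q = 0.051744 + 0.0386 = 0.090344
r = 9.03%

9.03%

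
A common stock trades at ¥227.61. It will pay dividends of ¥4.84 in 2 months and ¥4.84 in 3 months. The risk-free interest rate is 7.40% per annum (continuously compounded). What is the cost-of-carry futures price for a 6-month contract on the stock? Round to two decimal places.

¥226.30

PV(dividends) I = 4.84·e^(−0.0740·2/12) + 4.84·e^(−0.0740·3/12)
I = 4.7807 + 4.7513 = 9.5320
F = (S − I)·e^(rT) = (227.61 − 9.5320) · e^(0.0740·6/12)
= 218.0780 · e^0.037000 = 218.0780 × 1.037693 = ¥226.30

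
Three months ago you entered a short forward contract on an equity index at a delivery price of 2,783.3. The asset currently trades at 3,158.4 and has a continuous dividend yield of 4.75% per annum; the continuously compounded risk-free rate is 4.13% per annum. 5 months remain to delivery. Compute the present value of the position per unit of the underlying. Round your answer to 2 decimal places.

-360.69

Current fair forward for the remaining 5 months: F = S·e^((r − q)·T), (r − q) = 0.0413 − 0.0475 = -0.0062
F = 3158.4 · e^(-0.0062 × 5/12) = 3158.4 × 0.99742000 = 3150.2513
Value of long forward = (F − K)·e^(−rT) = (3150.2513 − 2783.3) · e^(−0.0413·5/12)
= 366.9513 × 0.98293888 = 360.69
Short position value = −(long value) = -360.69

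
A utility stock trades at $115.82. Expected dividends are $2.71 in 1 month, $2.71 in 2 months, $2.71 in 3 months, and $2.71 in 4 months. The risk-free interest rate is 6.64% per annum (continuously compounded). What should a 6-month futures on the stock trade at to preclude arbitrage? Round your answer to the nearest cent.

PV(dividends) I = 2.71·e^(−0.0664·1/12) + 2.71·e^(−0.0664·2/12) + 2.71·e^(−0.0664·3/12) + 2.71·e^(−0.0664·4/12)
I = 2.6950 + 2.6802 + 2.6654 + 2.6507 = 10.6913
F = (S − I)·e^(rT) = (115.82 − 10.6913) · e^(0.0664·6/12)
= 105.1287 · e^0.033200 = 105.1287 × 1.033757 = $108.68

$108.68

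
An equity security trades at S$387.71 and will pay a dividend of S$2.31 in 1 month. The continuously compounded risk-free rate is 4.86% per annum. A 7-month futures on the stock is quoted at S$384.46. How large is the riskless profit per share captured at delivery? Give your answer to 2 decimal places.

PV(dividends) I = 2.31·e^(−0.0486·1/12) = 2.3007
Fair futures F* = (S − I)·e^(rT) = (387.71 − 2.3007)·e^0.028350 = 385.4093 × 1.028756 = 396.4921
Market S$384.46 < fair 396.4921: forward underpriced → reverse cash-and-carry (short the stock, invest proceeds at r, pay the dividends, go long the forward).
Profit at T = |F_mkt − F*| = |384.46 − 396.4921| = S$12.03 per share

S$12.03 per share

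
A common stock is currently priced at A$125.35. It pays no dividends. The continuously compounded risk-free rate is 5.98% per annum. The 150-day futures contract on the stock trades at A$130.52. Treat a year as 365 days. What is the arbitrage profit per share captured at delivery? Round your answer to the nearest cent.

Fair futures: F* = S·e^(carry·T), with carry = r = 0.0598
F* = 125.35 · e^(0.0598 × 150/365) = 125.35 · e^0.024575 = 125.35 × 1.024879 = A$128.4686
Market A$130.52 > fair A$128.4686: forward overpriced → cash-and-carry (buy spot, short the forward).
At maturity, profit = |F_mkt − F*| = |130.52 − 128.4686| = A$2.05 per share

A$2.05 per share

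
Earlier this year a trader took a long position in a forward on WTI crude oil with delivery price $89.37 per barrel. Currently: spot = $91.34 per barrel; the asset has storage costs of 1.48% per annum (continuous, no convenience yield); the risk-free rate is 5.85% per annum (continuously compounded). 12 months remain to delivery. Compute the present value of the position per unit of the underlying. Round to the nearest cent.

Current fair forward for the remaining 12 months: F = S·e^((r + u)·T), (r + u) = 0.0585 + 0.0148 = 0.0733
F = 91.34 · e^(0.0733 × 12/12) = 91.34 × 1.076053 = 98.2867
Value of long forward = (F − K)·e^(−rT) = (98.2867 − 89.37) · e^(−0.0585·12/12)
= 8.9167 × 0.943178 = 8.41

$8.41 per barrel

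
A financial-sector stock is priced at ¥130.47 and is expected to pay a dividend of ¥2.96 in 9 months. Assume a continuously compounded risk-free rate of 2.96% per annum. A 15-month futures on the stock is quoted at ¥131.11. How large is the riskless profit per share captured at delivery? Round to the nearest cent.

¥1.27 per share

PV(dividends) I = 2.96·e^(−0.0296·9/12) = 2.8950
Fair futures F* = (S − I)·e^(rT) = (130.47 − 2.8950)·e^0.037000 = 127.5750 × 1.037693 = 132.3837
Market ¥131.11 < fair 132.3837: forward underpriced → reverse cash-and-carry (short the stock, invest proceeds at r, pay the dividends, go long the forward).
Profit at T = |F_mkt − F*| = |131.11 − 132.3837| = ¥1.27 per share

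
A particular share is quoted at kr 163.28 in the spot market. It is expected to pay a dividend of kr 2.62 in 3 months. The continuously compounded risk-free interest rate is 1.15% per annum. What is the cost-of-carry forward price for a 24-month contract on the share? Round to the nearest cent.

kr 164.41

PV(dividends) I = 2.62·e^(−0.0115·3/12)
I = 2.6125
F = (S − I)·e^(rT) = (163.28 − 2.6125) · e^(0.0115·24/12)
= 160.6675 · e^0.023000 = 160.6675 × 1.023267 = kr 164.41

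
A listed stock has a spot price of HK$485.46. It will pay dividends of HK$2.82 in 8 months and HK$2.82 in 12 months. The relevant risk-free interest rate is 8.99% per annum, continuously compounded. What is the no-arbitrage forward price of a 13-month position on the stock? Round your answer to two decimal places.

PV(dividends) I = 2.82·e^(−0.0899·8/12) + 2.82·e^(−0.0899·12/12)
I = 2.6560 + 2.5775 = 5.2335
F = (S − I)·e^(rT) = (485.46 − 5.2335) · e^(0.0899·13/12)
= 480.2265 · e^0.097392 = 480.2265 × 1.102292 = HK$529.35

HK$529.35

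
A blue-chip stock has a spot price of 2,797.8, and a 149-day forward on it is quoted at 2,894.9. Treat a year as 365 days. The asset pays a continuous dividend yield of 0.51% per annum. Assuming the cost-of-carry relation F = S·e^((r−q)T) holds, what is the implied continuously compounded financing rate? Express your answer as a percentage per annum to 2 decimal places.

From F = S·e^((r−q)T): (r − q) = ln(F/S)/T
ln(2894.9/2797.8) = ln(1.034706) = 0.034117
(r − q) = 0.034117 / (149/365) = 0.083575
r = ln(F/S)/T + q = 0.083575 + 0.0051 = 0.088675
r = 8.87%

8.87%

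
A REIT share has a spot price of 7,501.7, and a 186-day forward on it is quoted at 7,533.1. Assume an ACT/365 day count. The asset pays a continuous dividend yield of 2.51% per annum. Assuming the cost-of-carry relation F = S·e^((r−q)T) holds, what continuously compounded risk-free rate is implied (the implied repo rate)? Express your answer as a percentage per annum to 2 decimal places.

3.33%

From F = S·e^((r−q)T): (r − q) = ln(F/S)/T
ln(7533.1/7501.7) = ln(1.004186) = 0.004177
(r − q) = 0.004177 / (186/365) = 0.008197
r = ln(F/S)/T + q = 0.008197 + 0.0251 = 0.033297
r = 3.33%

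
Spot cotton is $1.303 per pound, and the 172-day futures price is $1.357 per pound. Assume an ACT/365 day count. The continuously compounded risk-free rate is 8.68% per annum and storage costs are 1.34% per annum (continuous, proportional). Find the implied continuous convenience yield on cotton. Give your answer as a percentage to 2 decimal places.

1.40%

F = S·e^((r+u−y)T) ⇒ (r+u−y) = ln(F/S)/T
ln(1.357/1.303) = 0.040607; /T ⇒ 0.086172
y = r + u − ln(F/S)/T = 0.0868 + 0.0134 − 0.086172 = 0.014028
y = 1.40%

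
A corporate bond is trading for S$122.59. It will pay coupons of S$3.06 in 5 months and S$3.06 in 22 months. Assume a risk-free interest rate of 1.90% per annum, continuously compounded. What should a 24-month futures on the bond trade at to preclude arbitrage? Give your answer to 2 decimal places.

PV(coupons) I = 3.06·e^(−0.0190·5/12) + 3.06·e^(−0.0190·22/12)
I = 3.0359 + 2.9552 = 5.9911
F = (S − I)·e^(rT) = (122.59 − 5.9911) · e^(0.0190·24/12)
= 116.5989 · e^0.038000 = 116.5989 × 1.038731 = S$121.11

S$121.11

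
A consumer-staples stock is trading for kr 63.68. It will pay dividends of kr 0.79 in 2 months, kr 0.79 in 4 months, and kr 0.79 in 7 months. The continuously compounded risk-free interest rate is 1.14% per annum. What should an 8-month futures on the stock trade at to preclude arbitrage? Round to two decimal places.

kr 61.79

PV(dividends) I = 0.79·e^(−0.0114·2/12) + 0.79·e^(−0.0114·4/12) + 0.79·e^(−0.0114·7/12)
I = 0.7885 + 0.7870 + 0.7848 = 2.3603
F = (S − I)·e^(rT) = (63.68 − 2.3603) · e^(0.0114·8/12)
= 61.3197 · e^0.007600 = 61.3197 × 1.007629 = kr 61.79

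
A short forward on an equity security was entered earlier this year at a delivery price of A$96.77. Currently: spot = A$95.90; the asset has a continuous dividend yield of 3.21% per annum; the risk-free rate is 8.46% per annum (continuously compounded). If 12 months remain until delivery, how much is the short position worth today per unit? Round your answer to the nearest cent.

Current fair forward for the remaining 12 months: F = S·e^((r − q)·T), (r − q) = 0.0846 − 0.0321 = 0.0525
F = 95.90 · e^(0.0525 × 12/12) = 95.90 × 1.053903 = 101.0693
Value of long forward = (F − K)·e^(−rT) = (101.0693 − 96.77) · e^(−0.0846·12/12)
= 4.2993 × 0.918880 = 3.95
Short position value = −(long value) = -A$3.95

-A$3.95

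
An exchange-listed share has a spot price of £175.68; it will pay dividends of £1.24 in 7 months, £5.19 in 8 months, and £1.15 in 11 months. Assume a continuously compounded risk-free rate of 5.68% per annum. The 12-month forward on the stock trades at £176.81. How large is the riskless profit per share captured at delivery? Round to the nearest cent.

PV(dividends) I = 1.24·e^(−0.0568·7/12) + 5.19·e^(−0.0568·8/12) + 1.15·e^(−0.0568·11/12) = 7.2884
Fair forward F* = (S − I)·e^(rT) = (175.68 − 7.2884)·e^0.056800 = 168.3916 × 1.058444 = 178.2331
Market £176.81 < fair 178.2331: forward underpriced → reverse cash-and-carry (short the stock, invest proceeds at r, pay the dividends, go long the forward).
Profit at T = |F_mkt − F*| = |176.81 − 178.2331| = £1.42 per share

£1.42 per share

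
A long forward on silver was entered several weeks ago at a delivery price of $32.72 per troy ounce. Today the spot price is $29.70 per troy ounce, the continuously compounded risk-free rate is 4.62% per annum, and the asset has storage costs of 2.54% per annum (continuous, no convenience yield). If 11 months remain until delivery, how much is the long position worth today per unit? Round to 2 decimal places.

Current fair forward for the remaining 11 months: F = S·e^((r + u)·T), (r + u) = 0.0462 + 0.0254 = 0.0716
F = 29.70 · e^(0.0716 × 11/12) = 29.70 × 1.067835 = 31.7147
Value of long forward = (F − K)·e^(−rT) = (31.7147 − 32.72) · e^(−0.0462·11/12)
= -1.0053 × 0.958534 = -0.96

-$0.96 per troy ounce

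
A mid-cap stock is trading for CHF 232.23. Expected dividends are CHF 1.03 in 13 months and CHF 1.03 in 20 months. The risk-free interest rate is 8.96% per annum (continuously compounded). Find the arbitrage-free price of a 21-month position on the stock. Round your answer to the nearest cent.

PV(dividends) I = 1.03·e^(−0.0896·13/12) + 1.03·e^(−0.0896·20/12)
I = 0.9347 + 0.8871 = 1.8218
F = (S − I)·e^(rT) = (232.23 − 1.8218) · e^(0.0896·21/12)
= 230.4082 · e^0.156800 = 230.4082 × 1.169762 = CHF 269.52

CHF 269.52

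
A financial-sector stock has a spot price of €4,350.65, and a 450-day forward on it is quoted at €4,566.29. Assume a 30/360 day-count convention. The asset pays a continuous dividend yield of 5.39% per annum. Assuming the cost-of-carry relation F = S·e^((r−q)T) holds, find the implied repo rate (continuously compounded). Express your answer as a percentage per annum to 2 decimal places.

9.26%

From F = S·e^((r−q)T): (r − q) = ln(F/S)/T
ln(4566.29/4350.65) = ln(1.049565) = 0.048376
(r − q) = 0.048376 / (450/360) = 0.038701
r = ln(F/S)/T + q = 0.038701 + 0.0539 = 0.092601
r = 9.26%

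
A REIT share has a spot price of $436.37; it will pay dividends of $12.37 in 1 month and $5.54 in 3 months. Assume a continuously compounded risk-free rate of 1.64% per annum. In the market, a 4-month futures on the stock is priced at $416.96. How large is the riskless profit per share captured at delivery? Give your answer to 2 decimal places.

PV(dividends) I = 12.37·e^(−0.0164·1/12) + 5.54·e^(−0.0164·3/12) = 17.8704
Fair futures F* = (S − I)·e^(rT) = (436.37 − 17.8704)·e^0.005467 = 418.4996 × 1.005482 = 420.7938
Market $416.96 < fair 420.7938: forward underpriced → reverse cash-and-carry (short the stock, invest proceeds at r, pay the dividends, go long the forward).
Profit at T = |F_mkt − F*| = |416.96 − 420.7938| = $3.83 per share

$3.83 per share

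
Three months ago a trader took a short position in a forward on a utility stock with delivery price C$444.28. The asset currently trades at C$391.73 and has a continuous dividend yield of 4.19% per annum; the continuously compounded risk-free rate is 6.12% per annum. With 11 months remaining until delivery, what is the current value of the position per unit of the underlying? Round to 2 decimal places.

C$43.07

Current fair forward for the remaining 11 months: F = S·e^((r − q)·T), (r − q) = 0.0612 − 0.0419 = 0.0193
F = 391.73 · e^(0.0193 × 11/12) = 391.73 × 1.017849 = 398.7220
Value of long forward = (F − K)·e^(−rT) = (398.7220 − 444.28) · e^(−0.0612·11/12)
= -45.5580 × 0.945445 = -43.07
Short position value = −(long value) = C$43.07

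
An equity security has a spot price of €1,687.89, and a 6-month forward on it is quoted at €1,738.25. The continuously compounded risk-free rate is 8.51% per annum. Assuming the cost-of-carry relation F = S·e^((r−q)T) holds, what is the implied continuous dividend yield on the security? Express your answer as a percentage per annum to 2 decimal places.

From F = S·e^((r−q)T): (r − q) = ln(F/S)/T
ln(1738.25/1687.89) = ln(1.029836) = 0.029400
(r − q) = 0.029400 / (6/12) = 0.058800
q = r − ln(F/S)/T = 0.0851 − 0.058800 = 0.026300
q = 2.63%

2.63%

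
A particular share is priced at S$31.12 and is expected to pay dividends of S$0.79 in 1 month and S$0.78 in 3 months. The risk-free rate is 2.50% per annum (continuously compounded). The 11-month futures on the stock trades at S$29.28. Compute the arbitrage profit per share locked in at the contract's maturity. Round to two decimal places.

PV(dividends) I = 0.79·e^(−0.0250·1/12) + 0.78·e^(−0.0250·3/12) = 1.5635
Fair futures F* = (S − I)·e^(rT) = (31.12 − 1.5635)·e^0.022917 = 29.5565 × 1.023182 = 30.2417
Market S$29.28 < fair 30.2417: forward underpriced → reverse cash-and-carry (short the stock, invest proceeds at r, pay the dividends, go long the forward).
Profit at T = |F_mkt − F*| = |29.28 − 30.2417| = S$0.96 per share

S$0.96 per share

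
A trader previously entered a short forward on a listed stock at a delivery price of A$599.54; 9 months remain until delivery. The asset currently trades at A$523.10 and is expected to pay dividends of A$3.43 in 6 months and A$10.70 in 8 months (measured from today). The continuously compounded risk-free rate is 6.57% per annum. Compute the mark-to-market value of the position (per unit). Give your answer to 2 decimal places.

PV(remaining dividends) I = 3.43·e^(−0.0657·6/12) + 10.70·e^(−0.0657·8/12) = 13.5606
Current forward F = (S − I)·e^(rT) = (523.10 − 13.5606)·e^(0.0657·9/12) = 509.5394 × 1.050509 = 535.2757
Value (long) = (F − K)·e^(−rT) = (535.2757 − 599.54) × 0.951919 = -61.1744
Short position value = −(long value) = A$61.17

A$61.17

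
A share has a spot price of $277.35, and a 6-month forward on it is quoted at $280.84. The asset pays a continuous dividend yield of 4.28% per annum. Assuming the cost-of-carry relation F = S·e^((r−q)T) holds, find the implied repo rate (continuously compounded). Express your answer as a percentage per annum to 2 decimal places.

6.78%

From F = S·e^((r−q)T): (r − q) = ln(F/S)/T
ln(280.84/277.35) = ln(1.012583) = 0.012504
(r − q) = 0.012504 / (6/12) = 0.025008
r = ln(F/S)/T + q = 0.025008 + 0.0428 = 0.067808
r = 6.78%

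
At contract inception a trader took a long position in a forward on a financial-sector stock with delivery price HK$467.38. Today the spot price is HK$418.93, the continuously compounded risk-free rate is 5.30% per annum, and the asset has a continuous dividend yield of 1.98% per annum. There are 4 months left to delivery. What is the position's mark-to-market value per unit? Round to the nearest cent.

Current fair forward for the remaining 4 months: F = S·e^((r − q)·T), (r − q) = 0.0530 − 0.0198 = 0.0332
F = 418.93 · e^(0.0332 × 4/12) = 418.93 × 1.011128 = 423.5919
Value of long forward = (F − K)·e^(−rT) = (423.5919 − 467.38) · e^(−0.0530·4/12)
= -43.7881 × 0.982488 = -43.02

-HK$43.02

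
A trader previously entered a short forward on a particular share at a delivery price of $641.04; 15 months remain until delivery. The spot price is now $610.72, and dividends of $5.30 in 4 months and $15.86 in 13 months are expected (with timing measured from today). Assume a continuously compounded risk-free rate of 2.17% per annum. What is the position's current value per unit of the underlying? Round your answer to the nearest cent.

$33.92

PV(remaining dividends) I = 5.30·e^(−0.0217·4/12) + 15.86·e^(−0.0217·13/12) = 20.7533
Current forward F = (S − I)·e^(rT) = (610.72 − 20.7533)·e^(0.0217·15/12) = 589.9667 × 1.027496 = 606.1884
Value (long) = (F − K)·e^(−rT) = (606.1884 − 641.04) × 0.973240 = -33.9190
Short position value = −(long value) = $33.92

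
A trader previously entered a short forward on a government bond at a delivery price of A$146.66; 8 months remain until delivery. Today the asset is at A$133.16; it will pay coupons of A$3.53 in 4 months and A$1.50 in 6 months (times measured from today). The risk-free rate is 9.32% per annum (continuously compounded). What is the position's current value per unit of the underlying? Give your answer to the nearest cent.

A$9.52

PV(remaining coupons) I = 3.53·e^(−0.0932·4/12) + 1.50·e^(−0.0932·6/12) = 4.8537
Current forward F = (S − I)·e^(rT) = (133.16 − 4.8537)·e^(0.0932·8/12) = 128.3063 × 1.064104 = 136.5312
Value (long) = (F − K)·e^(−rT) = (136.5312 − 146.66) × 0.939758 = -9.5186
Short position value = −(long value) = A$9.52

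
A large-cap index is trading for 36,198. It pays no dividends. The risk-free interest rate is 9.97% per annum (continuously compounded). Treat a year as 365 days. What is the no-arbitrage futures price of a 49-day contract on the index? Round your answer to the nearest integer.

36,686

F = S·e^(rT) = 36198 · e^(0.0997 × 49/365)
= 36198 · e^0.013384 = 36198 × 1.013474
F = 36,686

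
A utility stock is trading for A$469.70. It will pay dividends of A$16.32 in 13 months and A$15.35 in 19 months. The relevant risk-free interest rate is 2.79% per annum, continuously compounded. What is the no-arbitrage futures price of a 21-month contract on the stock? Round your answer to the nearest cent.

PV(dividends) I = 16.32·e^(−0.0279·13/12) + 15.35·e^(−0.0279·19/12)
I = 15.8341 + 14.6867 = 30.5208
F = (S − I)·e^(rT) = (469.70 − 30.5208) · e^(0.0279·21/12)
= 439.1792 · e^0.048825 = 439.1792 × 1.050037 = A$461.15

A$461.15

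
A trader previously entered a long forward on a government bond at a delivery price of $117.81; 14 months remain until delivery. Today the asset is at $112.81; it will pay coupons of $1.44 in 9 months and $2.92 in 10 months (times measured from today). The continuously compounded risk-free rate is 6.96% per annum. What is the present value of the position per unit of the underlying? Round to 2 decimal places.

$0.07

PV(remaining coupons) I = 1.44·e^(−0.0696·9/12) + 2.92·e^(−0.0696·10/12) = 4.1222
Current forward F = (S − I)·e^(rT) = (112.81 − 4.1222)·e^(0.0696·14/12) = 108.6878 × 1.084588 = 117.8815
Value (long) = (F − K)·e^(−rT) = (117.8815 − 117.81) × 0.922009 = 0.0659
Value = $0.07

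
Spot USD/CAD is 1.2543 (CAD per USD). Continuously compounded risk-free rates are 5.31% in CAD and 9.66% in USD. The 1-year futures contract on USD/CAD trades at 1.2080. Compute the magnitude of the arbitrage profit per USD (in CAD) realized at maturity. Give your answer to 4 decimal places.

Fair futures: F* = S·e^(carry·T), with carry = (r_CAD − r_USD) = 0.0531 − 0.0966 = -0.0435
F* = 1.2543 · e^(-0.0435 × 1) = 1.2543 · e^-0.043500 = 1.2543 × 0.957433 = 1.2009
Market 1.2080 > fair 1.2009: forward overpriced → cash-and-carry (buy spot, short the forward).
At maturity, profit = |F_mkt − F*| = |1.2080 − 1.2009| = 0.0071 per USD (in CAD)

0.0071 per USD (in CAD)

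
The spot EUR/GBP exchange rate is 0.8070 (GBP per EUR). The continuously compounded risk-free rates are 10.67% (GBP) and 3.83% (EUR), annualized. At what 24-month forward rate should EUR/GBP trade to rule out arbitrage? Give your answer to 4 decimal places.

0.9253

F = S·e^((r_GBP − r_EUR)T) = 0.8070 · e^((0.1067 − 0.0383) × 24/12)
= 0.8070 · e^0.136800 = 0.8070 × 1.146599
F = 0.9253 GBP per EUR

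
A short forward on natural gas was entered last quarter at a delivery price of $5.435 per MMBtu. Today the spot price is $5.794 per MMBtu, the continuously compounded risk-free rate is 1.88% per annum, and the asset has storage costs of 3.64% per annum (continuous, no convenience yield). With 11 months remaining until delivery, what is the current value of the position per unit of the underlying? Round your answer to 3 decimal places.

Current fair forward for the remaining 11 months: F = S·e^((r + u)·T), (r + u) = 0.0188 + 0.0364 = 0.0552
F = 5.794 · e^(0.0552 × 11/12) = 5.794 × 1.051902 = 6.0947
Value of long forward = (F − K)·e^(−rT) = (6.0947 − 5.435) · e^(−0.0188·11/12)
= 0.6597 × 0.982914 = 0.648
Short position value = −(long value) = -$0.648

-$0.648 per MMBtu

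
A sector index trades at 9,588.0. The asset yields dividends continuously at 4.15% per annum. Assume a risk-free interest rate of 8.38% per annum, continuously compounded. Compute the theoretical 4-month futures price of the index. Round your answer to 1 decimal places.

9,724.1

F = S·e^((r − q)T) = 9588.0 · e^((0.0838 − 0.0415) × 4/12)
= 9588.0 · e^0.014100 = 9588.0 × 1.014200
F = 9,724.1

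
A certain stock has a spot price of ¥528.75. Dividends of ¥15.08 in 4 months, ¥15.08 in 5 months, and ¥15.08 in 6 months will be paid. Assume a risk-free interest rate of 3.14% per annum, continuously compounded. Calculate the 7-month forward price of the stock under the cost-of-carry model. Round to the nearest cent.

¥493.05

PV(dividends) I = 15.08·e^(−0.0314·4/12) + 15.08·e^(−0.0314·5/12) + 15.08·e^(−0.0314·6/12)
I = 14.9230 + 14.8840 + 14.8451 = 44.6521
F = (S − I)·e^(rT) = (528.75 − 44.6521) · e^(0.0314·7/12)
= 484.0979 · e^0.018317 = 484.0979 × 1.018486 = ¥493.05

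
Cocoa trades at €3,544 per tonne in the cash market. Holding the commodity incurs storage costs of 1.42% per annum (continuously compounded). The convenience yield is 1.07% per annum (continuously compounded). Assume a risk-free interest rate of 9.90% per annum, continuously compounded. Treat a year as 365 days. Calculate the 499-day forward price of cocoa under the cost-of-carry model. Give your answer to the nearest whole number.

Net carry = r + u − y = 0.0990 + 0.0142 − 0.0107 = 0.1025
F = S·e^((r+u−y)T) = 3544 · e^(0.1025 × 499/365) = 3544 · e^0.140130
= 3544 × 1.150423 = €4,077 per tonne

€4,077 per tonne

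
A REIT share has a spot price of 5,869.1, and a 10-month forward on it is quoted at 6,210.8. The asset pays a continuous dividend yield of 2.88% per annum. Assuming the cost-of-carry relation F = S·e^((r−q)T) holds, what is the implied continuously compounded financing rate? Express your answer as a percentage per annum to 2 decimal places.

9.67%

From F = S·e^((r−q)T): (r − q) = ln(F/S)/T
ln(6210.8/5869.1) = ln(1.058220) = 0.056588
(r − q) = 0.056588 / (10/12) = 0.067906
r = ln(F/S)/T + q = 0.067906 + 0.0288 = 0.096706
r = 9.67%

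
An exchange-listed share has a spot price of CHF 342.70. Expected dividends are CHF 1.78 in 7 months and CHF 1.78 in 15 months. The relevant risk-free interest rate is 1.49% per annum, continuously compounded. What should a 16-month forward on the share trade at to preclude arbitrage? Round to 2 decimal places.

CHF 345.99

PV(dividends) I = 1.78·e^(−0.0149·7/12) + 1.78·e^(−0.0149·15/12)
I = 1.7646 + 1.7472 = 3.5118
F = (S − I)·e^(rT) = (342.70 − 3.5118) · e^(0.0149·16/12)
= 339.1882 · e^0.019867 = 339.1882 × 1.020066 = CHF 345.99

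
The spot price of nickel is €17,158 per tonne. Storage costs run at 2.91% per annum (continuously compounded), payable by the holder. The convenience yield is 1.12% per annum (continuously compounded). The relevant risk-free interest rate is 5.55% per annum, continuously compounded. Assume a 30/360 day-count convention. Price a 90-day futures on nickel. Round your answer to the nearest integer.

€17,476 per tonne

Net carry = r + u − y = 0.0555 + 0.0291 − 0.0112 = 0.0734
F = S·e^((r+u−y)T) = 17158 · e^(0.0734 × 90/360) = 17158 · e^0.018350
= 17158 × 1.018519 = €17,476 per tonne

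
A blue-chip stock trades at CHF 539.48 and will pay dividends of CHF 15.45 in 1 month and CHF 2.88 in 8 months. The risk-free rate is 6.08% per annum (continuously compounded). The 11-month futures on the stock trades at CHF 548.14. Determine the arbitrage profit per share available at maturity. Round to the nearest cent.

PV(dividends) I = 15.45·e^(−0.0608·1/12) + 2.88·e^(−0.0608·8/12) = 18.1375
Fair futures F* = (S − I)·e^(rT) = (539.48 − 18.1375)·e^0.055733 = 521.3425 × 1.057315 = 551.2232
Market CHF 548.14 < fair 551.2232: forward underpriced → reverse cash-and-carry (short the stock, invest proceeds at r, pay the dividends, go long the forward).
Profit at T = |F_mkt − F*| = |548.14 − 551.2232| = CHF 3.08 per share

CHF 3.08 per share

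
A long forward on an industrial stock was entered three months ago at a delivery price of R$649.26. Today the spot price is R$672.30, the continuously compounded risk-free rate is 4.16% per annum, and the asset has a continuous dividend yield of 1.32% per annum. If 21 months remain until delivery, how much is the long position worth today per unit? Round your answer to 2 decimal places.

R$53.27

Current fair forward for the remaining 21 months: F = S·e^((r − q)·T), (r − q) = 0.0416 − 0.0132 = 0.0284
F = 672.30 · e^(0.0284 × 21/12) = 672.30 × 1.050956 = 706.5577
Value of long forward = (F − K)·e^(−rT) = (706.5577 − 649.26) · e^(−0.0416·21/12)
= 57.2977 × 0.929787 = 53.27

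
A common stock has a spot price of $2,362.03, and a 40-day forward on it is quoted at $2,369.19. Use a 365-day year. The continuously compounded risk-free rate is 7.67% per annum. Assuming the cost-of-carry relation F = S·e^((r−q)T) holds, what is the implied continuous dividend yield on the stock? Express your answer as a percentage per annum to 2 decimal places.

4.91%

From F = S·e^((r−q)T): (r − q) = ln(F/S)/T
ln(2369.19/2362.03) = ln(1.003031) = 0.003026
(r − q) = 0.003026 / (40/365) = 0.027612
q = r − ln(F/S)/T = 0.0767 − 0.027612 = 0.049088
q = 4.91%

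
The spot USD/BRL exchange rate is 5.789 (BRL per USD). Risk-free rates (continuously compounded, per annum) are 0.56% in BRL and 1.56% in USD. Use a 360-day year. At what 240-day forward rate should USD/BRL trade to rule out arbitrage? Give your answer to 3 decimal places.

F = S·e^((r_BRL − r_USD)T) = 5.789 · e^((0.0056 − 0.0156) × 240/360)
= 5.789 · e^-0.006667 = 5.789 × 0.993355
F = 5.751 BRL per USD

5.751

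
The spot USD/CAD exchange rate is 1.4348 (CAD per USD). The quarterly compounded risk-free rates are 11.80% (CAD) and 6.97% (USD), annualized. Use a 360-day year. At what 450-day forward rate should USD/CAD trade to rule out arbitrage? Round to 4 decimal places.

By covered interest parity, F = S · (1+r_CAD/4)^(4T) / (1+r_USD/4)^(4T)
= 1.4348 × 1.156463 / 1.090215 = 1.4348 × 1.060766
F = 1.5220 CAD per USD

1.5220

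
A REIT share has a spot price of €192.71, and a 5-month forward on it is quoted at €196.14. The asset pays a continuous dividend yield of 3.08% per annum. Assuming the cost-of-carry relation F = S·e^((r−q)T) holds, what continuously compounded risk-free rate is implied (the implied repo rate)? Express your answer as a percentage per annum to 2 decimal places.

7.31%

From F = S·e^((r−q)T): (r − q) = ln(F/S)/T
ln(196.14/192.71) = ln(1.017799) = 0.017642
(r − q) = 0.017642 / (5/12) = 0.042341
r = ln(F/S)/T + q = 0.042341 + 0.0308 = 0.073141
r = 7.31%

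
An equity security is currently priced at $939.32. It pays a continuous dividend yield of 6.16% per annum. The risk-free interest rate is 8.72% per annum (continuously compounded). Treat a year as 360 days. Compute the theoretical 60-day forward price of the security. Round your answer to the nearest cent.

F = S·e^((r − q)T) = 939.32 · e^((0.0872 − 0.0616) × 60/360)
= 939.32 · e^0.004267 = 939.32 × 1.004276
F = $943.34

$943.34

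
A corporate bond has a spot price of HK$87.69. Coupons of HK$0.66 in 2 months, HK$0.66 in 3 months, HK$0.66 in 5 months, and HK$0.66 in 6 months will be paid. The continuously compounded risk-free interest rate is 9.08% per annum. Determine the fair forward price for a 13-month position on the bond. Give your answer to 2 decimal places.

PV(coupons) I = 0.66·e^(−0.0908·2/12) + 0.66·e^(−0.0908·3/12) + 0.66·e^(−0.0908·5/12) + 0.66·e^(−0.0908·6/12)
I = 0.6501 + 0.6452 + 0.6355 + 0.6307 = 2.5615
F = (S − I)·e^(rT) = (87.69 − 2.5615) · e^(0.0908·13/12)
= 85.1285 · e^0.098367 = 85.1285 × 1.103368 = HK$93.93

HK$93.93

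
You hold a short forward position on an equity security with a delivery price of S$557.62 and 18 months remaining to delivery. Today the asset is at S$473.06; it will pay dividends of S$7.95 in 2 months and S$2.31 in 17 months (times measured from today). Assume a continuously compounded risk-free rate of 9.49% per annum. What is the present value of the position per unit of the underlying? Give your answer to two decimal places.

PV(remaining dividends) I = 7.95·e^(−0.0949·2/12) + 2.31·e^(−0.0949·17/12) = 9.8447
Current forward F = (S − I)·e^(rT) = (473.06 − 9.8447)·e^(0.0949·18/12) = 463.2153 × 1.152980 = 534.0780
Value (long) = (F − K)·e^(−rT) = (534.0780 − 557.62) × 0.867318 = -20.4184
Short position value = −(long value) = S$20.42

S$20.42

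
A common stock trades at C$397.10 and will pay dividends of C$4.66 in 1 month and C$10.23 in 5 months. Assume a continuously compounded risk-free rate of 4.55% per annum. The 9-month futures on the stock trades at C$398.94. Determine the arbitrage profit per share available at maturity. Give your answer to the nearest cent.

PV(dividends) I = 4.66·e^(−0.0455·1/12) + 10.23·e^(−0.0455·5/12) = 14.6802
Fair futures F* = (S − I)·e^(rT) = (397.10 − 14.6802)·e^0.034125 = 382.4198 × 1.034714 = 395.6951
Market C$398.94 > fair 395.6951: forward overpriced → cash-and-carry (borrow at r, buy the stock and collect the dividends, short the forward).
Profit at T = |F_mkt − F*| = |398.94 − 395.6951| = C$3.24 per share

C$3.24 per share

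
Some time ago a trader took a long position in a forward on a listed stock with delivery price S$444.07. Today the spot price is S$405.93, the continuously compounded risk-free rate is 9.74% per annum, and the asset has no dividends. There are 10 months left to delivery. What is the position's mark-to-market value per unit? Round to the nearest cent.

Current fair forward for the remaining 10 months: F = S·e^(r·T), r = 0.0974
F = 405.93 · e^(0.0974 × 10/12) = 405.93 × 1.084552 = 440.2522
Value of long forward = (F − K)·e^(−rT) = (440.2522 − 444.07) · e^(−0.0974·10/12)
= -3.8178 × 0.922040 = -3.52

-S$3.52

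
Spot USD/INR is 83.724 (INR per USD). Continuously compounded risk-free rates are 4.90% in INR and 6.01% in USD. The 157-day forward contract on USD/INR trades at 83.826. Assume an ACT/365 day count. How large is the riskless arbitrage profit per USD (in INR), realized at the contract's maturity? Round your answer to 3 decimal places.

Fair forward: F* = S·e^(carry·T), with carry = (r_INR − r_USD) = 0.0490 − 0.0601 = -0.0111
F* = 83.724 · e^(-0.0111 × 157/365) = 83.724 · e^-0.004775 = 83.724 × 0.995236 = 83.3251
Market 83.826 > fair 83.3251: forward overpriced → cash-and-carry (buy spot, short the forward).
At maturity, profit = |F_mkt − F*| = |83.826 − 83.3251| = 0.501 per USD (in INR)

0.501 per USD (in INR)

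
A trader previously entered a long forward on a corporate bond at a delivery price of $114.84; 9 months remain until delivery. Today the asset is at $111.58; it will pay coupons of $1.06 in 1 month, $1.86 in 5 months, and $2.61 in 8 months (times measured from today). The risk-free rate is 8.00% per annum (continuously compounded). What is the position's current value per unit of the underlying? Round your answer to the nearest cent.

-$1.90

PV(remaining coupons) I = 1.06·e^(−0.0800·1/12) + 1.86·e^(−0.0800·5/12) + 2.61·e^(−0.0800·8/12) = 5.3264
Current forward F = (S − I)·e^(rT) = (111.58 − 5.3264)·e^(0.0800·9/12) = 106.2536 × 1.061837 = 112.8240
Value (long) = (F − K)·e^(−rT) = (112.8240 − 114.84) × 0.941765 = -1.8986
Value = -$1.90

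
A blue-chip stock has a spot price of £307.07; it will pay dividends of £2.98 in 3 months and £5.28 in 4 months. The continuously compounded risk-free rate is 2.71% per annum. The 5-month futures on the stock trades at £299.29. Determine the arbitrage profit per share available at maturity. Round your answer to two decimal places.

PV(dividends) I = 2.98·e^(−0.0271·3/12) + 5.28·e^(−0.0271·4/12) = 8.1924
Fair futures F* = (S − I)·e^(rT) = (307.07 − 8.1924)·e^0.011292 = 298.8776 × 1.011356 = 302.2717
Market £299.29 < fair 302.2717: forward underpriced → reverse cash-and-carry (short the stock, invest proceeds at r, pay the dividends, go long the forward).
Profit at T = |F_mkt − F*| = |299.29 − 302.2717| = £2.98 per share

£2.98 per share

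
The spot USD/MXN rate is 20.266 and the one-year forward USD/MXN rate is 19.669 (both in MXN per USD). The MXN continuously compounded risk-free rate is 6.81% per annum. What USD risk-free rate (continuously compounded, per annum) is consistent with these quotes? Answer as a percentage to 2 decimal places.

F = S·e^((r_MXN − r_USD)T) ⇒ r_USD = r_MXN − ln(F/S)/T
ln(19.669/20.266) = -0.029901; /(12/12) = -0.029901
r_USD = 0.0681 + 0.029901 = 0.098001
r_USD = 9.80%

9.80%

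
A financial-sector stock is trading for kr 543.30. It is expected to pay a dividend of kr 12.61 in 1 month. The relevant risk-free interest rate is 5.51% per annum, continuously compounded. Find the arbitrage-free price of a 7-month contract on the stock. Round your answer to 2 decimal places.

kr 548.08

PV(dividends) I = 12.61·e^(−0.0551·1/12)
I = 12.5522
F = (S − I)·e^(rT) = (543.30 − 12.5522) · e^(0.0551·7/12)
= 530.7478 · e^0.032142 = 530.7478 × 1.032664 = kr 548.08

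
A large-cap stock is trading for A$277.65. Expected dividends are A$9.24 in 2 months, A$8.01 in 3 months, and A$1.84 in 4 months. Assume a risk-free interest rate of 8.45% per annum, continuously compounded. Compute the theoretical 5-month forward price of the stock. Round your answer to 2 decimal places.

A$268.19

PV(dividends) I = 9.24·e^(−0.0845·2/12) + 8.01·e^(−0.0845·3/12) + 1.84·e^(−0.0845·4/12)
I = 9.1108 + 7.8426 + 1.7889 = 18.7423
F = (S − I)·e^(rT) = (277.65 − 18.7423) · e^(0.0845·5/12)
= 258.9077 · e^0.035208 = 258.9077 × 1.035835 = A$268.19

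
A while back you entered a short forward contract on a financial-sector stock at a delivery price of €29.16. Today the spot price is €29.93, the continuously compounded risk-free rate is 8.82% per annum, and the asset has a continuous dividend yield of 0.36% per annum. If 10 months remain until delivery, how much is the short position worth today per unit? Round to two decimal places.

Current fair forward for the remaining 10 months: F = S·e^((r − q)·T), (r − q) = 0.0882 − 0.0036 = 0.0846
F = 29.93 · e^(0.0846 × 10/12) = 29.93 × 1.073045 = 32.1162
Value of long forward = (F − K)·e^(−rT) = (32.1162 − 29.16) · e^(−0.0882·10/12)
= 2.9562 × 0.929136 = 2.75
Short position value = −(long value) = -€2.75

-€2.75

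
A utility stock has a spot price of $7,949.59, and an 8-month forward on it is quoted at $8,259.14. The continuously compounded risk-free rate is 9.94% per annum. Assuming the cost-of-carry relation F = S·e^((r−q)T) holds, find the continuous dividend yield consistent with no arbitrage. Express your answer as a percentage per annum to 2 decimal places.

4.21%

From F = S·e^((r−q)T): (r − q) = ln(F/S)/T
ln(8259.14/7949.59) = ln(1.038939) = 0.038200
(r − q) = 0.038200 / (8/12) = 0.057300
q = r − ln(F/S)/T = 0.0994 − 0.057300 = 0.042100
q = 4.21%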